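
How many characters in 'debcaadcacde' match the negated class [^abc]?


Negated class [^abc] matches any char NOT in {a, b, c}
Scanning 'debcaadcacde':
  pos 0: 'd' -> MATCH
  pos 1: 'e' -> MATCH
  pos 2: 'b' -> no (excluded)
  pos 3: 'c' -> no (excluded)
  pos 4: 'a' -> no (excluded)
  pos 5: 'a' -> no (excluded)
  pos 6: 'd' -> MATCH
  pos 7: 'c' -> no (excluded)
  pos 8: 'a' -> no (excluded)
  pos 9: 'c' -> no (excluded)
  pos 10: 'd' -> MATCH
  pos 11: 'e' -> MATCH
Total matches: 5

5


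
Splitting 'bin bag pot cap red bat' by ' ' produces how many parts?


Splitting by ' ' breaks the string at each occurrence of the separator.
Text: 'bin bag pot cap red bat'
Parts after split:
  Part 1: 'bin'
  Part 2: 'bag'
  Part 3: 'pot'
  Part 4: 'cap'
  Part 5: 'red'
  Part 6: 'bat'
Total parts: 6

6


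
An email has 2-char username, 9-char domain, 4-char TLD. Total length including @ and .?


An email address has format: username@domain.tld
Username length: 2
'@' character: 1
Domain length: 9
'.' character: 1
TLD length: 4
Total = 2 + 1 + 9 + 1 + 4 = 17

17


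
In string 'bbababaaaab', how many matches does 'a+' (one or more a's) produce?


Pattern 'a+' matches one or more consecutive a's.
String: 'bbababaaaab'
Scanning for runs of a:
  Match 1: 'a' (length 1)
  Match 2: 'a' (length 1)
  Match 3: 'aaaa' (length 4)
Total matches: 3

3


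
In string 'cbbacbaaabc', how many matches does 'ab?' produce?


Pattern 'ab?' matches 'a' optionally followed by 'b'.
String: 'cbbacbaaabc'
Scanning left to right for 'a' then checking next char:
  Match 1: 'a' (a not followed by b)
  Match 2: 'a' (a not followed by b)
  Match 3: 'a' (a not followed by b)
  Match 4: 'ab' (a followed by b)
Total matches: 4

4


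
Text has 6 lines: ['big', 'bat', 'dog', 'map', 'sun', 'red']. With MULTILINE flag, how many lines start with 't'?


With MULTILINE flag, ^ matches the start of each line.
Lines: ['big', 'bat', 'dog', 'map', 'sun', 'red']
Checking which lines start with 't':
  Line 1: 'big' -> no
  Line 2: 'bat' -> no
  Line 3: 'dog' -> no
  Line 4: 'map' -> no
  Line 5: 'sun' -> no
  Line 6: 'red' -> no
Matching lines: []
Count: 0

0


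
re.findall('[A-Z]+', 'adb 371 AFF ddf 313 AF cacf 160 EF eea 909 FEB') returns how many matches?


Pattern '[A-Z]+' finds one or more uppercase letters.
Text: 'adb 371 AFF ddf 313 AF cacf 160 EF eea 909 FEB'
Scanning for matches:
  Match 1: 'AFF'
  Match 2: 'AF'
  Match 3: 'EF'
  Match 4: 'FEB'
Total matches: 4

4


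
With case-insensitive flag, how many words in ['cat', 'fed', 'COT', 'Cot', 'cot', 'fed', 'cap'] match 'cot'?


Case-insensitive matching: compare each word's lowercase form to 'cot'.
  'cat' -> lower='cat' -> no
  'fed' -> lower='fed' -> no
  'COT' -> lower='cot' -> MATCH
  'Cot' -> lower='cot' -> MATCH
  'cot' -> lower='cot' -> MATCH
  'fed' -> lower='fed' -> no
  'cap' -> lower='cap' -> no
Matches: ['COT', 'Cot', 'cot']
Count: 3

3


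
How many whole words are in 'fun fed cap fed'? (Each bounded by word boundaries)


Word boundaries (\b) mark the start/end of each word.
Text: 'fun fed cap fed'
Splitting by whitespace:
  Word 1: 'fun'
  Word 2: 'fed'
  Word 3: 'cap'
  Word 4: 'fed'
Total whole words: 4

4


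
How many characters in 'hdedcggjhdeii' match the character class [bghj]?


Character class [bghj] matches any of: {b, g, h, j}
Scanning string 'hdedcggjhdeii' character by character:
  pos 0: 'h' -> MATCH
  pos 1: 'd' -> no
  pos 2: 'e' -> no
  pos 3: 'd' -> no
  pos 4: 'c' -> no
  pos 5: 'g' -> MATCH
  pos 6: 'g' -> MATCH
  pos 7: 'j' -> MATCH
  pos 8: 'h' -> MATCH
  pos 9: 'd' -> no
  pos 10: 'e' -> no
  pos 11: 'i' -> no
  pos 12: 'i' -> no
Total matches: 5

5


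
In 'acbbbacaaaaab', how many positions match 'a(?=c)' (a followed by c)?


Lookahead 'a(?=c)' matches 'a' only when followed by 'c'.
String: 'acbbbacaaaaab'
Checking each position where char is 'a':
  pos 0: 'a' -> MATCH (next='c')
  pos 5: 'a' -> MATCH (next='c')
  pos 7: 'a' -> no (next='a')
  pos 8: 'a' -> no (next='a')
  pos 9: 'a' -> no (next='a')
  pos 10: 'a' -> no (next='a')
  pos 11: 'a' -> no (next='b')
Matching positions: [0, 5]
Count: 2

2


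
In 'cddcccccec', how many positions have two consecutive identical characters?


Looking for consecutive identical characters in 'cddcccccec':
  pos 0-1: 'c' vs 'd' -> different
  pos 1-2: 'd' vs 'd' -> MATCH ('dd')
  pos 2-3: 'd' vs 'c' -> different
  pos 3-4: 'c' vs 'c' -> MATCH ('cc')
  pos 4-5: 'c' vs 'c' -> MATCH ('cc')
  pos 5-6: 'c' vs 'c' -> MATCH ('cc')
  pos 6-7: 'c' vs 'c' -> MATCH ('cc')
  pos 7-8: 'c' vs 'e' -> different
  pos 8-9: 'e' vs 'c' -> different
Consecutive identical pairs: ['dd', 'cc', 'cc', 'cc', 'cc']
Count: 5

5


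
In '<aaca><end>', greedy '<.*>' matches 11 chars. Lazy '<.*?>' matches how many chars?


Greedy '<.*>' tries to match as MUCH as possible.
Lazy '<.*?>' tries to match as LITTLE as possible.

String: '<aaca><end>'
Greedy '<.*>' starts at first '<' and extends to the LAST '>': '<aaca><end>' (11 chars)
Lazy '<.*?>' starts at first '<' and stops at the FIRST '>': '<aaca>' (6 chars)

6


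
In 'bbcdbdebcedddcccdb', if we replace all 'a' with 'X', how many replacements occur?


re.sub('a', 'X', text) replaces every occurrence of 'a' with 'X'.
Text: 'bbcdbdebcedddcccdb'
Scanning for 'a':
Total replacements: 0

0


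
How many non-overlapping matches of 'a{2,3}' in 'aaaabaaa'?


Pattern 'a{2,3}' matches between 2 and 3 consecutive a's (greedy).
String: 'aaaabaaa'
Finding runs of a's and applying greedy matching:
  Run at pos 0: 'aaaa' (length 4)
  Run at pos 5: 'aaa' (length 3)
Matches: ['aaa', 'aaa']
Count: 2

2


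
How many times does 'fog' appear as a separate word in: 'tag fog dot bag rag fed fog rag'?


Scanning each word for exact match 'fog':
  Word 1: 'tag' -> no
  Word 2: 'fog' -> MATCH
  Word 3: 'dot' -> no
  Word 4: 'bag' -> no
  Word 5: 'rag' -> no
  Word 6: 'fed' -> no
  Word 7: 'fog' -> MATCH
  Word 8: 'rag' -> no
Total matches: 2

2


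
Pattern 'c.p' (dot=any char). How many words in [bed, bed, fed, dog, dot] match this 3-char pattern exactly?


Pattern 'c.p' means: starts with 'c', any single char, ends with 'p'.
Checking each word (must be exactly 3 chars):
  'bed' (len=3): no
  'bed' (len=3): no
  'fed' (len=3): no
  'dog' (len=3): no
  'dot' (len=3): no
Matching words: []
Total: 0

0


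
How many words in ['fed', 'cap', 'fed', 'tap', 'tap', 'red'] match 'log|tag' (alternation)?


Alternation 'log|tag' matches either 'log' or 'tag'.
Checking each word:
  'fed' -> no
  'cap' -> no
  'fed' -> no
  'tap' -> no
  'tap' -> no
  'red' -> no
Matches: []
Count: 0

0


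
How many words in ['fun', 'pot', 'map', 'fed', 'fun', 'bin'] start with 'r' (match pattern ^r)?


Pattern ^r anchors to start of word. Check which words begin with 'r':
  'fun' -> no
  'pot' -> no
  'map' -> no
  'fed' -> no
  'fun' -> no
  'bin' -> no
Matching words: []
Count: 0

0


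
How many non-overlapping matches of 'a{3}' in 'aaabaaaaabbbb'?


Pattern 'a{3}' matches exactly 3 consecutive a's (greedy, non-overlapping).
String: 'aaabaaaaabbbb'
Scanning for runs of a's:
  Run at pos 0: 'aaa' (length 3) -> 1 match(es)
  Run at pos 4: 'aaaaa' (length 5) -> 1 match(es)
Matches found: ['aaa', 'aaa']
Total: 2

2


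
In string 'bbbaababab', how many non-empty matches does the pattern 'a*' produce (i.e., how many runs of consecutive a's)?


Pattern 'a*' matches zero or more a's. We want non-empty runs of consecutive a's.
String: 'bbbaababab'
Walking through the string to find runs of a's:
  Run 1: positions 3-4 -> 'aa'
  Run 2: positions 6-6 -> 'a'
  Run 3: positions 8-8 -> 'a'
Non-empty runs found: ['aa', 'a', 'a']
Count: 3

3


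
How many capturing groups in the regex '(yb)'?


To count capturing groups, count each '(' that starts a group.
Pattern: '(yb)'
Walking through the pattern:
  Position 0: '(' -> group #1
Total capturing groups: 1

1


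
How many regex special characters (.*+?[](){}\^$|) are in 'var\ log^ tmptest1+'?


Regex special characters are: . * + ? [ ] ( ) { } \ ^ $ |
Scanning 'var\ log^ tmptest1+':
  pos 3: '\' -> SPECIAL
  pos 8: '^' -> SPECIAL
  pos 18: '+' -> SPECIAL
Special chars found: ['\\', '^', '+']
Total: 3

3


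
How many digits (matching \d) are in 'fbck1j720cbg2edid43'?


\d matches any digit 0-9.
Scanning 'fbck1j720cbg2edid43':
  pos 4: '1' -> DIGIT
  pos 6: '7' -> DIGIT
  pos 7: '2' -> DIGIT
  pos 8: '0' -> DIGIT
  pos 12: '2' -> DIGIT
  pos 17: '4' -> DIGIT
  pos 18: '3' -> DIGIT
Digits found: ['1', '7', '2', '0', '2', '4', '3']
Total: 7

7


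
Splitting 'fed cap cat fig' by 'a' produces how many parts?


Splitting by 'a' breaks the string at each occurrence of the separator.
Text: 'fed cap cat fig'
Parts after split:
  Part 1: 'fed c'
  Part 2: 'p c'
  Part 3: 't fig'
Total parts: 3

3


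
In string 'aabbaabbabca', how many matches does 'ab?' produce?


Pattern 'ab?' matches 'a' optionally followed by 'b'.
String: 'aabbaabbabca'
Scanning left to right for 'a' then checking next char:
  Match 1: 'a' (a not followed by b)
  Match 2: 'ab' (a followed by b)
  Match 3: 'a' (a not followed by b)
  Match 4: 'ab' (a followed by b)
  Match 5: 'ab' (a followed by b)
  Match 6: 'a' (a not followed by b)
Total matches: 6

6


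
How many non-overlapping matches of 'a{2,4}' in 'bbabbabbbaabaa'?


Pattern 'a{2,4}' matches between 2 and 4 consecutive a's (greedy).
String: 'bbabbabbbaabaa'
Finding runs of a's and applying greedy matching:
  Run at pos 2: 'a' (length 1)
  Run at pos 5: 'a' (length 1)
  Run at pos 9: 'aa' (length 2)
  Run at pos 12: 'aa' (length 2)
Matches: ['aa', 'aa']
Count: 2

2


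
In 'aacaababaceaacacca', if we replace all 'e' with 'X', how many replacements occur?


re.sub('e', 'X', text) replaces every occurrence of 'e' with 'X'.
Text: 'aacaababaceaacacca'
Scanning for 'e':
  pos 10: 'e' -> replacement #1
Total replacements: 1

1


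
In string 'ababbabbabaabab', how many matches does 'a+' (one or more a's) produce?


Pattern 'a+' matches one or more consecutive a's.
String: 'ababbabbabaabab'
Scanning for runs of a:
  Match 1: 'a' (length 1)
  Match 2: 'a' (length 1)
  Match 3: 'a' (length 1)
  Match 4: 'a' (length 1)
  Match 5: 'aa' (length 2)
  Match 6: 'a' (length 1)
Total matches: 6

6


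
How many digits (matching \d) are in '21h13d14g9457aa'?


\d matches any digit 0-9.
Scanning '21h13d14g9457aa':
  pos 0: '2' -> DIGIT
  pos 1: '1' -> DIGIT
  pos 3: '1' -> DIGIT
  pos 4: '3' -> DIGIT
  pos 6: '1' -> DIGIT
  pos 7: '4' -> DIGIT
  pos 9: '9' -> DIGIT
  pos 10: '4' -> DIGIT
  pos 11: '5' -> DIGIT
  pos 12: '7' -> DIGIT
Digits found: ['2', '1', '1', '3', '1', '4', '9', '4', '5', '7']
Total: 10

10


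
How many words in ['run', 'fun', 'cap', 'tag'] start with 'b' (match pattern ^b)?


Pattern ^b anchors to start of word. Check which words begin with 'b':
  'run' -> no
  'fun' -> no
  'cap' -> no
  'tag' -> no
Matching words: []
Count: 0

0


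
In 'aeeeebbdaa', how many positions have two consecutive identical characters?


Looking for consecutive identical characters in 'aeeeebbdaa':
  pos 0-1: 'a' vs 'e' -> different
  pos 1-2: 'e' vs 'e' -> MATCH ('ee')
  pos 2-3: 'e' vs 'e' -> MATCH ('ee')
  pos 3-4: 'e' vs 'e' -> MATCH ('ee')
  pos 4-5: 'e' vs 'b' -> different
  pos 5-6: 'b' vs 'b' -> MATCH ('bb')
  pos 6-7: 'b' vs 'd' -> different
  pos 7-8: 'd' vs 'a' -> different
  pos 8-9: 'a' vs 'a' -> MATCH ('aa')
Consecutive identical pairs: ['ee', 'ee', 'ee', 'bb', 'aa']
Count: 5

5


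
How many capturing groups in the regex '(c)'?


To count capturing groups, count each '(' that starts a group.
Pattern: '(c)'
Walking through the pattern:
  Position 0: '(' -> group #1
Total capturing groups: 1

1


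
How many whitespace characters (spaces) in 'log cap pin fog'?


\s matches whitespace characters (spaces, tabs, etc.).
Text: 'log cap pin fog'
This text has 4 words separated by spaces.
Number of spaces = number of words - 1 = 4 - 1 = 3

3


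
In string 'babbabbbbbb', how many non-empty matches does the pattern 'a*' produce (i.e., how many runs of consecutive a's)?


Pattern 'a*' matches zero or more a's. We want non-empty runs of consecutive a's.
String: 'babbabbbbbb'
Walking through the string to find runs of a's:
  Run 1: positions 1-1 -> 'a'
  Run 2: positions 4-4 -> 'a'
Non-empty runs found: ['a', 'a']
Count: 2

2


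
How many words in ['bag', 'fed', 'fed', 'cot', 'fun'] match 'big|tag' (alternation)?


Alternation 'big|tag' matches either 'big' or 'tag'.
Checking each word:
  'bag' -> no
  'fed' -> no
  'fed' -> no
  'cot' -> no
  'fun' -> no
Matches: []
Count: 0

0


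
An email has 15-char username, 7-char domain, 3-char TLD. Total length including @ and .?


An email address has format: username@domain.tld
Username length: 15
'@' character: 1
Domain length: 7
'.' character: 1
TLD length: 3
Total = 15 + 1 + 7 + 1 + 3 = 27

27


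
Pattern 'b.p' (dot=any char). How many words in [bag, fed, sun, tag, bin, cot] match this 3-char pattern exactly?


Pattern 'b.p' means: starts with 'b', any single char, ends with 'p'.
Checking each word (must be exactly 3 chars):
  'bag' (len=3): no
  'fed' (len=3): no
  'sun' (len=3): no
  'tag' (len=3): no
  'bin' (len=3): no
  'cot' (len=3): no
Matching words: []
Total: 0

0


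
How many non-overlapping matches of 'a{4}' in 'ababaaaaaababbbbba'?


Pattern 'a{4}' matches exactly 4 consecutive a's (greedy, non-overlapping).
String: 'ababaaaaaababbbbba'
Scanning for runs of a's:
  Run at pos 0: 'a' (length 1) -> 0 match(es)
  Run at pos 2: 'a' (length 1) -> 0 match(es)
  Run at pos 4: 'aaaaaa' (length 6) -> 1 match(es)
  Run at pos 11: 'a' (length 1) -> 0 match(es)
  Run at pos 17: 'a' (length 1) -> 0 match(es)
Matches found: ['aaaa']
Total: 1

1


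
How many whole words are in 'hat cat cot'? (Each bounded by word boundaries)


Word boundaries (\b) mark the start/end of each word.
Text: 'hat cat cot'
Splitting by whitespace:
  Word 1: 'hat'
  Word 2: 'cat'
  Word 3: 'cot'
Total whole words: 3

3


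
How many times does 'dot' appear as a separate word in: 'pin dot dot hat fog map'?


Scanning each word for exact match 'dot':
  Word 1: 'pin' -> no
  Word 2: 'dot' -> MATCH
  Word 3: 'dot' -> MATCH
  Word 4: 'hat' -> no
  Word 5: 'fog' -> no
  Word 6: 'map' -> no
Total matches: 2

2


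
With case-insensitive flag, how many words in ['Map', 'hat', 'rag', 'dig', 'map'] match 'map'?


Case-insensitive matching: compare each word's lowercase form to 'map'.
  'Map' -> lower='map' -> MATCH
  'hat' -> lower='hat' -> no
  'rag' -> lower='rag' -> no
  'dig' -> lower='dig' -> no
  'map' -> lower='map' -> MATCH
Matches: ['Map', 'map']
Count: 2

2


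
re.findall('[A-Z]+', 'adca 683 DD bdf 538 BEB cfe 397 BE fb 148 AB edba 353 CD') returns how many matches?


Pattern '[A-Z]+' finds one or more uppercase letters.
Text: 'adca 683 DD bdf 538 BEB cfe 397 BE fb 148 AB edba 353 CD'
Scanning for matches:
  Match 1: 'DD'
  Match 2: 'BEB'
  Match 3: 'BE'
  Match 4: 'AB'
  Match 5: 'CD'
Total matches: 5

5


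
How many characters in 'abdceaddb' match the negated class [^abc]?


Negated class [^abc] matches any char NOT in {a, b, c}
Scanning 'abdceaddb':
  pos 0: 'a' -> no (excluded)
  pos 1: 'b' -> no (excluded)
  pos 2: 'd' -> MATCH
  pos 3: 'c' -> no (excluded)
  pos 4: 'e' -> MATCH
  pos 5: 'a' -> no (excluded)
  pos 6: 'd' -> MATCH
  pos 7: 'd' -> MATCH
  pos 8: 'b' -> no (excluded)
Total matches: 4

4


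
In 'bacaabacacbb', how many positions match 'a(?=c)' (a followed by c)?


Lookahead 'a(?=c)' matches 'a' only when followed by 'c'.
String: 'bacaabacacbb'
Checking each position where char is 'a':
  pos 1: 'a' -> MATCH (next='c')
  pos 3: 'a' -> no (next='a')
  pos 4: 'a' -> no (next='b')
  pos 6: 'a' -> MATCH (next='c')
  pos 8: 'a' -> MATCH (next='c')
Matching positions: [1, 6, 8]
Count: 3

3


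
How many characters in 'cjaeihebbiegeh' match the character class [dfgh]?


Character class [dfgh] matches any of: {d, f, g, h}
Scanning string 'cjaeihebbiegeh' character by character:
  pos 0: 'c' -> no
  pos 1: 'j' -> no
  pos 2: 'a' -> no
  pos 3: 'e' -> no
  pos 4: 'i' -> no
  pos 5: 'h' -> MATCH
  pos 6: 'e' -> no
  pos 7: 'b' -> no
  pos 8: 'b' -> no
  pos 9: 'i' -> no
  pos 10: 'e' -> no
  pos 11: 'g' -> MATCH
  pos 12: 'e' -> no
  pos 13: 'h' -> MATCH
Total matches: 3

3


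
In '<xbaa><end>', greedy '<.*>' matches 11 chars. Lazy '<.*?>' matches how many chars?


Greedy '<.*>' tries to match as MUCH as possible.
Lazy '<.*?>' tries to match as LITTLE as possible.

String: '<xbaa><end>'
Greedy '<.*>' starts at first '<' and extends to the LAST '>': '<xbaa><end>' (11 chars)
Lazy '<.*?>' starts at first '<' and stops at the FIRST '>': '<xbaa>' (6 chars)

6


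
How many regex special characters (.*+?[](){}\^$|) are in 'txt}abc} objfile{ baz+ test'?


Regex special characters are: . * + ? [ ] ( ) { } \ ^ $ |
Scanning 'txt}abc} objfile{ baz+ test':
  pos 3: '}' -> SPECIAL
  pos 7: '}' -> SPECIAL
  pos 16: '{' -> SPECIAL
  pos 21: '+' -> SPECIAL
Special chars found: ['}', '}', '{', '+']
Total: 4

4


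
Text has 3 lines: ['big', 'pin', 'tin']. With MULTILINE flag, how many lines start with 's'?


With MULTILINE flag, ^ matches the start of each line.
Lines: ['big', 'pin', 'tin']
Checking which lines start with 's':
  Line 1: 'big' -> no
  Line 2: 'pin' -> no
  Line 3: 'tin' -> no
Matching lines: []
Count: 0

0


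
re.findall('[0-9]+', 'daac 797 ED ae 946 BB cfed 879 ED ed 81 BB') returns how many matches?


Pattern '[0-9]+' finds one or more digits.
Text: 'daac 797 ED ae 946 BB cfed 879 ED ed 81 BB'
Scanning for matches:
  Match 1: '797'
  Match 2: '946'
  Match 3: '879'
  Match 4: '81'
Total matches: 4

4


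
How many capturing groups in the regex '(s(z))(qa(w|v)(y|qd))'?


To count capturing groups, count each '(' that starts a group.
Pattern: '(s(z))(qa(w|v)(y|qd))'
Walking through the pattern:
  Position 0: '(' -> group #1
  Position 2: '(' -> group #2
  Position 6: '(' -> group #3
  Position 9: '(' -> group #4
  Position 14: '(' -> group #5
Total capturing groups: 5

5


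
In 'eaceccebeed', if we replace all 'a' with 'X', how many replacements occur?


re.sub('a', 'X', text) replaces every occurrence of 'a' with 'X'.
Text: 'eaceccebeed'
Scanning for 'a':
  pos 1: 'a' -> replacement #1
Total replacements: 1

1


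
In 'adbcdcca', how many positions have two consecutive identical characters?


Looking for consecutive identical characters in 'adbcdcca':
  pos 0-1: 'a' vs 'd' -> different
  pos 1-2: 'd' vs 'b' -> different
  pos 2-3: 'b' vs 'c' -> different
  pos 3-4: 'c' vs 'd' -> different
  pos 4-5: 'd' vs 'c' -> different
  pos 5-6: 'c' vs 'c' -> MATCH ('cc')
  pos 6-7: 'c' vs 'a' -> different
Consecutive identical pairs: ['cc']
Count: 1

1


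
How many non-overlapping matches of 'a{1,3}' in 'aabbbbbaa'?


Pattern 'a{1,3}' matches between 1 and 3 consecutive a's (greedy).
String: 'aabbbbbaa'
Finding runs of a's and applying greedy matching:
  Run at pos 0: 'aa' (length 2)
  Run at pos 7: 'aa' (length 2)
Matches: ['aa', 'aa']
Count: 2

2


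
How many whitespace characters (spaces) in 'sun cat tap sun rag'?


\s matches whitespace characters (spaces, tabs, etc.).
Text: 'sun cat tap sun rag'
This text has 5 words separated by spaces.
Number of spaces = number of words - 1 = 5 - 1 = 4

4


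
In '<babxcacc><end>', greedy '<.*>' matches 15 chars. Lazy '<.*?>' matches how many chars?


Greedy '<.*>' tries to match as MUCH as possible.
Lazy '<.*?>' tries to match as LITTLE as possible.

String: '<babxcacc><end>'
Greedy '<.*>' starts at first '<' and extends to the LAST '>': '<babxcacc><end>' (15 chars)
Lazy '<.*?>' starts at first '<' and stops at the FIRST '>': '<babxcacc>' (10 chars)

10


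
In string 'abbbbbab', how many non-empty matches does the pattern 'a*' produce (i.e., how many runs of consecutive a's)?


Pattern 'a*' matches zero or more a's. We want non-empty runs of consecutive a's.
String: 'abbbbbab'
Walking through the string to find runs of a's:
  Run 1: positions 0-0 -> 'a'
  Run 2: positions 6-6 -> 'a'
Non-empty runs found: ['a', 'a']
Count: 2

2


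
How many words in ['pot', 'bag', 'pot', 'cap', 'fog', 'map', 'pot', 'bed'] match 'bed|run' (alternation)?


Alternation 'bed|run' matches either 'bed' or 'run'.
Checking each word:
  'pot' -> no
  'bag' -> no
  'pot' -> no
  'cap' -> no
  'fog' -> no
  'map' -> no
  'pot' -> no
  'bed' -> MATCH
Matches: ['bed']
Count: 1

1


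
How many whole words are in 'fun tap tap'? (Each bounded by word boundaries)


Word boundaries (\b) mark the start/end of each word.
Text: 'fun tap tap'
Splitting by whitespace:
  Word 1: 'fun'
  Word 2: 'tap'
  Word 3: 'tap'
Total whole words: 3

3


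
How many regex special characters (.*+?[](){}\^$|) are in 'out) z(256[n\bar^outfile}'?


Regex special characters are: . * + ? [ ] ( ) { } \ ^ $ |
Scanning 'out) z(256[n\bar^outfile}':
  pos 3: ')' -> SPECIAL
  pos 6: '(' -> SPECIAL
  pos 10: '[' -> SPECIAL
  pos 12: '\' -> SPECIAL
  pos 16: '^' -> SPECIAL
  pos 24: '}' -> SPECIAL
Special chars found: [')', '(', '[', '\\', '^', '}']
Total: 6

6


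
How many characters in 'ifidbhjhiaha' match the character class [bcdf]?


Character class [bcdf] matches any of: {b, c, d, f}
Scanning string 'ifidbhjhiaha' character by character:
  pos 0: 'i' -> no
  pos 1: 'f' -> MATCH
  pos 2: 'i' -> no
  pos 3: 'd' -> MATCH
  pos 4: 'b' -> MATCH
  pos 5: 'h' -> no
  pos 6: 'j' -> no
  pos 7: 'h' -> no
  pos 8: 'i' -> no
  pos 9: 'a' -> no
  pos 10: 'h' -> no
  pos 11: 'a' -> no
Total matches: 3

3


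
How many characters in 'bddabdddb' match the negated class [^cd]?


Negated class [^cd] matches any char NOT in {c, d}
Scanning 'bddabdddb':
  pos 0: 'b' -> MATCH
  pos 1: 'd' -> no (excluded)
  pos 2: 'd' -> no (excluded)
  pos 3: 'a' -> MATCH
  pos 4: 'b' -> MATCH
  pos 5: 'd' -> no (excluded)
  pos 6: 'd' -> no (excluded)
  pos 7: 'd' -> no (excluded)
  pos 8: 'b' -> MATCH
Total matches: 4

4


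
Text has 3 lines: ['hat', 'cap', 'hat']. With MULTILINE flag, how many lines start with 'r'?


With MULTILINE flag, ^ matches the start of each line.
Lines: ['hat', 'cap', 'hat']
Checking which lines start with 'r':
  Line 1: 'hat' -> no
  Line 2: 'cap' -> no
  Line 3: 'hat' -> no
Matching lines: []
Count: 0

0


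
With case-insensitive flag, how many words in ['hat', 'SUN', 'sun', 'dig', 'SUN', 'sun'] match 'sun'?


Case-insensitive matching: compare each word's lowercase form to 'sun'.
  'hat' -> lower='hat' -> no
  'SUN' -> lower='sun' -> MATCH
  'sun' -> lower='sun' -> MATCH
  'dig' -> lower='dig' -> no
  'SUN' -> lower='sun' -> MATCH
  'sun' -> lower='sun' -> MATCH
Matches: ['SUN', 'sun', 'SUN', 'sun']
Count: 4

4


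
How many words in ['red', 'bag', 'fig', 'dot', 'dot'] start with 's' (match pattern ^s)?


Pattern ^s anchors to start of word. Check which words begin with 's':
  'red' -> no
  'bag' -> no
  'fig' -> no
  'dot' -> no
  'dot' -> no
Matching words: []
Count: 0

0


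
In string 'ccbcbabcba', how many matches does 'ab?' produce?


Pattern 'ab?' matches 'a' optionally followed by 'b'.
String: 'ccbcbabcba'
Scanning left to right for 'a' then checking next char:
  Match 1: 'ab' (a followed by b)
  Match 2: 'a' (a not followed by b)
Total matches: 2

2


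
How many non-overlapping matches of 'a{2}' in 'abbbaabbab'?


Pattern 'a{2}' matches exactly 2 consecutive a's (greedy, non-overlapping).
String: 'abbbaabbab'
Scanning for runs of a's:
  Run at pos 0: 'a' (length 1) -> 0 match(es)
  Run at pos 4: 'aa' (length 2) -> 1 match(es)
  Run at pos 8: 'a' (length 1) -> 0 match(es)
Matches found: ['aa']
Total: 1

1


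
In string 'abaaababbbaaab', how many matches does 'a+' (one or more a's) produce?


Pattern 'a+' matches one or more consecutive a's.
String: 'abaaababbbaaab'
Scanning for runs of a:
  Match 1: 'a' (length 1)
  Match 2: 'aaa' (length 3)
  Match 3: 'a' (length 1)
  Match 4: 'aaa' (length 3)
Total matches: 4

4


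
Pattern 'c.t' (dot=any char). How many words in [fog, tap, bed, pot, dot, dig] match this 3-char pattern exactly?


Pattern 'c.t' means: starts with 'c', any single char, ends with 't'.
Checking each word (must be exactly 3 chars):
  'fog' (len=3): no
  'tap' (len=3): no
  'bed' (len=3): no
  'pot' (len=3): no
  'dot' (len=3): no
  'dig' (len=3): no
Matching words: []
Total: 0

0


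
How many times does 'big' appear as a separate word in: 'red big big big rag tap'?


Scanning each word for exact match 'big':
  Word 1: 'red' -> no
  Word 2: 'big' -> MATCH
  Word 3: 'big' -> MATCH
  Word 4: 'big' -> MATCH
  Word 5: 'rag' -> no
  Word 6: 'tap' -> no
Total matches: 3

3


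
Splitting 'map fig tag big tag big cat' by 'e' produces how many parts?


Splitting by 'e' breaks the string at each occurrence of the separator.
Text: 'map fig tag big tag big cat'
Parts after split:
  Part 1: 'map fig tag big tag big cat'
Total parts: 1

1


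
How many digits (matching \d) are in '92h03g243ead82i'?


\d matches any digit 0-9.
Scanning '92h03g243ead82i':
  pos 0: '9' -> DIGIT
  pos 1: '2' -> DIGIT
  pos 3: '0' -> DIGIT
  pos 4: '3' -> DIGIT
  pos 6: '2' -> DIGIT
  pos 7: '4' -> DIGIT
  pos 8: '3' -> DIGIT
  pos 12: '8' -> DIGIT
  pos 13: '2' -> DIGIT
Digits found: ['9', '2', '0', '3', '2', '4', '3', '8', '2']
Total: 9

9


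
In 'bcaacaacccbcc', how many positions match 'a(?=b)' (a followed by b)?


Lookahead 'a(?=b)' matches 'a' only when followed by 'b'.
String: 'bcaacaacccbcc'
Checking each position where char is 'a':
  pos 2: 'a' -> no (next='a')
  pos 3: 'a' -> no (next='c')
  pos 5: 'a' -> no (next='a')
  pos 6: 'a' -> no (next='c')
Matching positions: []
Count: 0

0


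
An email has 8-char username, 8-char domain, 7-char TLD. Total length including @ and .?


An email address has format: username@domain.tld
Username length: 8
'@' character: 1
Domain length: 8
'.' character: 1
TLD length: 7
Total = 8 + 1 + 8 + 1 + 7 = 25

25


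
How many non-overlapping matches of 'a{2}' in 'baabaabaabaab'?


Pattern 'a{2}' matches exactly 2 consecutive a's (greedy, non-overlapping).
String: 'baabaabaabaab'
Scanning for runs of a's:
  Run at pos 1: 'aa' (length 2) -> 1 match(es)
  Run at pos 4: 'aa' (length 2) -> 1 match(es)
  Run at pos 7: 'aa' (length 2) -> 1 match(es)
  Run at pos 10: 'aa' (length 2) -> 1 match(es)
Matches found: ['aa', 'aa', 'aa', 'aa']
Total: 4

4


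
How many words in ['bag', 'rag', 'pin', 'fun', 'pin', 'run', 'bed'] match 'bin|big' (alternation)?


Alternation 'bin|big' matches either 'bin' or 'big'.
Checking each word:
  'bag' -> no
  'rag' -> no
  'pin' -> no
  'fun' -> no
  'pin' -> no
  'run' -> no
  'bed' -> no
Matches: []
Count: 0

0


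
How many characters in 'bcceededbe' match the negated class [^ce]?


Negated class [^ce] matches any char NOT in {c, e}
Scanning 'bcceededbe':
  pos 0: 'b' -> MATCH
  pos 1: 'c' -> no (excluded)
  pos 2: 'c' -> no (excluded)
  pos 3: 'e' -> no (excluded)
  pos 4: 'e' -> no (excluded)
  pos 5: 'd' -> MATCH
  pos 6: 'e' -> no (excluded)
  pos 7: 'd' -> MATCH
  pos 8: 'b' -> MATCH
  pos 9: 'e' -> no (excluded)
Total matches: 4

4


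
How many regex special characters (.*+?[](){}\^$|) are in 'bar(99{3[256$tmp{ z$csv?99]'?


Regex special characters are: . * + ? [ ] ( ) { } \ ^ $ |
Scanning 'bar(99{3[256$tmp{ z$csv?99]':
  pos 3: '(' -> SPECIAL
  pos 6: '{' -> SPECIAL
  pos 8: '[' -> SPECIAL
  pos 12: '$' -> SPECIAL
  pos 16: '{' -> SPECIAL
  pos 19: '$' -> SPECIAL
  pos 23: '?' -> SPECIAL
  pos 26: ']' -> SPECIAL
Special chars found: ['(', '{', '[', '$', '{', '$', '?', ']']
Total: 8

8


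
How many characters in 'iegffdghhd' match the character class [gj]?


Character class [gj] matches any of: {g, j}
Scanning string 'iegffdghhd' character by character:
  pos 0: 'i' -> no
  pos 1: 'e' -> no
  pos 2: 'g' -> MATCH
  pos 3: 'f' -> no
  pos 4: 'f' -> no
  pos 5: 'd' -> no
  pos 6: 'g' -> MATCH
  pos 7: 'h' -> no
  pos 8: 'h' -> no
  pos 9: 'd' -> no
Total matches: 2

2


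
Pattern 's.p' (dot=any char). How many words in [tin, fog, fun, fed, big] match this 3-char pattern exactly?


Pattern 's.p' means: starts with 's', any single char, ends with 'p'.
Checking each word (must be exactly 3 chars):
  'tin' (len=3): no
  'fog' (len=3): no
  'fun' (len=3): no
  'fed' (len=3): no
  'big' (len=3): no
Matching words: []
Total: 0

0


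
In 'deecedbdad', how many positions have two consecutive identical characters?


Looking for consecutive identical characters in 'deecedbdad':
  pos 0-1: 'd' vs 'e' -> different
  pos 1-2: 'e' vs 'e' -> MATCH ('ee')
  pos 2-3: 'e' vs 'c' -> different
  pos 3-4: 'c' vs 'e' -> different
  pos 4-5: 'e' vs 'd' -> different
  pos 5-6: 'd' vs 'b' -> different
  pos 6-7: 'b' vs 'd' -> different
  pos 7-8: 'd' vs 'a' -> different
  pos 8-9: 'a' vs 'd' -> different
Consecutive identical pairs: ['ee']
Count: 1

1


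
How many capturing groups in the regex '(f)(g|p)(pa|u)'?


To count capturing groups, count each '(' that starts a group.
Pattern: '(f)(g|p)(pa|u)'
Walking through the pattern:
  Position 0: '(' -> group #1
  Position 3: '(' -> group #2
  Position 8: '(' -> group #3
Total capturing groups: 3

3


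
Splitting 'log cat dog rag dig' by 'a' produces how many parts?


Splitting by 'a' breaks the string at each occurrence of the separator.
Text: 'log cat dog rag dig'
Parts after split:
  Part 1: 'log c'
  Part 2: 't dog r'
  Part 3: 'g dig'
Total parts: 3

3


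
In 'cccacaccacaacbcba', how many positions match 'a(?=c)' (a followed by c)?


Lookahead 'a(?=c)' matches 'a' only when followed by 'c'.
String: 'cccacaccacaacbcba'
Checking each position where char is 'a':
  pos 3: 'a' -> MATCH (next='c')
  pos 5: 'a' -> MATCH (next='c')
  pos 8: 'a' -> MATCH (next='c')
  pos 10: 'a' -> no (next='a')
  pos 11: 'a' -> MATCH (next='c')
Matching positions: [3, 5, 8, 11]
Count: 4

4


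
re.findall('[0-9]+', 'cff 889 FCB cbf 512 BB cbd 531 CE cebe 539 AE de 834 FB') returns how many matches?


Pattern '[0-9]+' finds one or more digits.
Text: 'cff 889 FCB cbf 512 BB cbd 531 CE cebe 539 AE de 834 FB'
Scanning for matches:
  Match 1: '889'
  Match 2: '512'
  Match 3: '531'
  Match 4: '539'
  Match 5: '834'
Total matches: 5

5


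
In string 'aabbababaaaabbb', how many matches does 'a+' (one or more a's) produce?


Pattern 'a+' matches one or more consecutive a's.
String: 'aabbababaaaabbb'
Scanning for runs of a:
  Match 1: 'aa' (length 2)
  Match 2: 'a' (length 1)
  Match 3: 'a' (length 1)
  Match 4: 'aaaa' (length 4)
Total matches: 4

4


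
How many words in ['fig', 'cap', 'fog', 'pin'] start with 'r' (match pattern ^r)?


Pattern ^r anchors to start of word. Check which words begin with 'r':
  'fig' -> no
  'cap' -> no
  'fog' -> no
  'pin' -> no
Matching words: []
Count: 0

0


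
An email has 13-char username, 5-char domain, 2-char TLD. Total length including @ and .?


An email address has format: username@domain.tld
Username length: 13
'@' character: 1
Domain length: 5
'.' character: 1
TLD length: 2
Total = 13 + 1 + 5 + 1 + 2 = 22

22


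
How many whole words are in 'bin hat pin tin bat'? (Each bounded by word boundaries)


Word boundaries (\b) mark the start/end of each word.
Text: 'bin hat pin tin bat'
Splitting by whitespace:
  Word 1: 'bin'
  Word 2: 'hat'
  Word 3: 'pin'
  Word 4: 'tin'
  Word 5: 'bat'
Total whole words: 5

5


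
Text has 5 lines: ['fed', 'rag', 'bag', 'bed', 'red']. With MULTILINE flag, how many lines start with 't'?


With MULTILINE flag, ^ matches the start of each line.
Lines: ['fed', 'rag', 'bag', 'bed', 'red']
Checking which lines start with 't':
  Line 1: 'fed' -> no
  Line 2: 'rag' -> no
  Line 3: 'bag' -> no
  Line 4: 'bed' -> no
  Line 5: 'red' -> no
Matching lines: []
Count: 0

0


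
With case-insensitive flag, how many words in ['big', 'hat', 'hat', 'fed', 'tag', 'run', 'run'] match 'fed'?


Case-insensitive matching: compare each word's lowercase form to 'fed'.
  'big' -> lower='big' -> no
  'hat' -> lower='hat' -> no
  'hat' -> lower='hat' -> no
  'fed' -> lower='fed' -> MATCH
  'tag' -> lower='tag' -> no
  'run' -> lower='run' -> no
  'run' -> lower='run' -> no
Matches: ['fed']
Count: 1

1


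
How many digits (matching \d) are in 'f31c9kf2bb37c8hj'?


\d matches any digit 0-9.
Scanning 'f31c9kf2bb37c8hj':
  pos 1: '3' -> DIGIT
  pos 2: '1' -> DIGIT
  pos 4: '9' -> DIGIT
  pos 7: '2' -> DIGIT
  pos 10: '3' -> DIGIT
  pos 11: '7' -> DIGIT
  pos 13: '8' -> DIGIT
Digits found: ['3', '1', '9', '2', '3', '7', '8']
Total: 7

7


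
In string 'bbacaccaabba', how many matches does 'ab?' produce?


Pattern 'ab?' matches 'a' optionally followed by 'b'.
String: 'bbacaccaabba'
Scanning left to right for 'a' then checking next char:
  Match 1: 'a' (a not followed by b)
  Match 2: 'a' (a not followed by b)
  Match 3: 'a' (a not followed by b)
  Match 4: 'ab' (a followed by b)
  Match 5: 'a' (a not followed by b)
Total matches: 5

5


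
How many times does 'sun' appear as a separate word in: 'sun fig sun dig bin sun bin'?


Scanning each word for exact match 'sun':
  Word 1: 'sun' -> MATCH
  Word 2: 'fig' -> no
  Word 3: 'sun' -> MATCH
  Word 4: 'dig' -> no
  Word 5: 'bin' -> no
  Word 6: 'sun' -> MATCH
  Word 7: 'bin' -> no
Total matches: 3

3


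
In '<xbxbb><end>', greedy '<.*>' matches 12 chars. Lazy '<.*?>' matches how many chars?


Greedy '<.*>' tries to match as MUCH as possible.
Lazy '<.*?>' tries to match as LITTLE as possible.

String: '<xbxbb><end>'
Greedy '<.*>' starts at first '<' and extends to the LAST '>': '<xbxbb><end>' (12 chars)
Lazy '<.*?>' starts at first '<' and stops at the FIRST '>': '<xbxbb>' (7 chars)

7


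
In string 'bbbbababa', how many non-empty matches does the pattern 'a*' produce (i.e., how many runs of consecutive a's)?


Pattern 'a*' matches zero or more a's. We want non-empty runs of consecutive a's.
String: 'bbbbababa'
Walking through the string to find runs of a's:
  Run 1: positions 4-4 -> 'a'
  Run 2: positions 6-6 -> 'a'
  Run 3: positions 8-8 -> 'a'
Non-empty runs found: ['a', 'a', 'a']
Count: 3

3


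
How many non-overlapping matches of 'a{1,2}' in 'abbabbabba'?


Pattern 'a{1,2}' matches between 1 and 2 consecutive a's (greedy).
String: 'abbabbabba'
Finding runs of a's and applying greedy matching:
  Run at pos 0: 'a' (length 1)
  Run at pos 3: 'a' (length 1)
  Run at pos 6: 'a' (length 1)
  Run at pos 9: 'a' (length 1)
Matches: ['a', 'a', 'a', 'a']
Count: 4

4


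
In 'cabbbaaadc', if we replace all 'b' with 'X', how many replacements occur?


re.sub('b', 'X', text) replaces every occurrence of 'b' with 'X'.
Text: 'cabbbaaadc'
Scanning for 'b':
  pos 2: 'b' -> replacement #1
  pos 3: 'b' -> replacement #2
  pos 4: 'b' -> replacement #3
Total replacements: 3

3


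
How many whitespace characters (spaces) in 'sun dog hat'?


\s matches whitespace characters (spaces, tabs, etc.).
Text: 'sun dog hat'
This text has 3 words separated by spaces.
Number of spaces = number of words - 1 = 3 - 1 = 2

2


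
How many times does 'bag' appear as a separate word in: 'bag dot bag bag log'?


Scanning each word for exact match 'bag':
  Word 1: 'bag' -> MATCH
  Word 2: 'dot' -> no
  Word 3: 'bag' -> MATCH
  Word 4: 'bag' -> MATCH
  Word 5: 'log' -> no
Total matches: 3

3


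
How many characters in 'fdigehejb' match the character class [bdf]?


Character class [bdf] matches any of: {b, d, f}
Scanning string 'fdigehejb' character by character:
  pos 0: 'f' -> MATCH
  pos 1: 'd' -> MATCH
  pos 2: 'i' -> no
  pos 3: 'g' -> no
  pos 4: 'e' -> no
  pos 5: 'h' -> no
  pos 6: 'e' -> no
  pos 7: 'j' -> no
  pos 8: 'b' -> MATCH
Total matches: 3

3


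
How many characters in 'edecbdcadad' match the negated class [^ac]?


Negated class [^ac] matches any char NOT in {a, c}
Scanning 'edecbdcadad':
  pos 0: 'e' -> MATCH
  pos 1: 'd' -> MATCH
  pos 2: 'e' -> MATCH
  pos 3: 'c' -> no (excluded)
  pos 4: 'b' -> MATCH
  pos 5: 'd' -> MATCH
  pos 6: 'c' -> no (excluded)
  pos 7: 'a' -> no (excluded)
  pos 8: 'd' -> MATCH
  pos 9: 'a' -> no (excluded)
  pos 10: 'd' -> MATCH
Total matches: 7

7


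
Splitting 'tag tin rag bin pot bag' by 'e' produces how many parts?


Splitting by 'e' breaks the string at each occurrence of the separator.
Text: 'tag tin rag bin pot bag'
Parts after split:
  Part 1: 'tag tin rag bin pot bag'
Total parts: 1

1


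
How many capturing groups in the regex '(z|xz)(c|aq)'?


To count capturing groups, count each '(' that starts a group.
Pattern: '(z|xz)(c|aq)'
Walking through the pattern:
  Position 0: '(' -> group #1
  Position 6: '(' -> group #2
Total capturing groups: 2

2


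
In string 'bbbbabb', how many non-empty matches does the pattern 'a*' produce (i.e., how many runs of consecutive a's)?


Pattern 'a*' matches zero or more a's. We want non-empty runs of consecutive a's.
String: 'bbbbabb'
Walking through the string to find runs of a's:
  Run 1: positions 4-4 -> 'a'
Non-empty runs found: ['a']
Count: 1

1


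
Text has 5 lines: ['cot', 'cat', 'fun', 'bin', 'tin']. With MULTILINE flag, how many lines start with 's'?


With MULTILINE flag, ^ matches the start of each line.
Lines: ['cot', 'cat', 'fun', 'bin', 'tin']
Checking which lines start with 's':
  Line 1: 'cot' -> no
  Line 2: 'cat' -> no
  Line 3: 'fun' -> no
  Line 4: 'bin' -> no
  Line 5: 'tin' -> no
Matching lines: []
Count: 0

0


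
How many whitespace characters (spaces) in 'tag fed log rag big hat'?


\s matches whitespace characters (spaces, tabs, etc.).
Text: 'tag fed log rag big hat'
This text has 6 words separated by spaces.
Number of spaces = number of words - 1 = 6 - 1 = 5

5


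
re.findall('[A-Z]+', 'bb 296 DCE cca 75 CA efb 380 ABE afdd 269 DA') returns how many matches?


Pattern '[A-Z]+' finds one or more uppercase letters.
Text: 'bb 296 DCE cca 75 CA efb 380 ABE afdd 269 DA'
Scanning for matches:
  Match 1: 'DCE'
  Match 2: 'CA'
  Match 3: 'ABE'
  Match 4: 'DA'
Total matches: 4

4


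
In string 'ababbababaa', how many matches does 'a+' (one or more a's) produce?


Pattern 'a+' matches one or more consecutive a's.
String: 'ababbababaa'
Scanning for runs of a:
  Match 1: 'a' (length 1)
  Match 2: 'a' (length 1)
  Match 3: 'a' (length 1)
  Match 4: 'a' (length 1)
  Match 5: 'aa' (length 2)
Total matches: 5

5


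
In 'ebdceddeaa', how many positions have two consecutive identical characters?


Looking for consecutive identical characters in 'ebdceddeaa':
  pos 0-1: 'e' vs 'b' -> different
  pos 1-2: 'b' vs 'd' -> different
  pos 2-3: 'd' vs 'c' -> different
  pos 3-4: 'c' vs 'e' -> different
  pos 4-5: 'e' vs 'd' -> different
  pos 5-6: 'd' vs 'd' -> MATCH ('dd')
  pos 6-7: 'd' vs 'e' -> different
  pos 7-8: 'e' vs 'a' -> different
  pos 8-9: 'a' vs 'a' -> MATCH ('aa')
Consecutive identical pairs: ['dd', 'aa']
Count: 2

2


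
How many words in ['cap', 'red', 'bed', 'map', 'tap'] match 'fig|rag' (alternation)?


Alternation 'fig|rag' matches either 'fig' or 'rag'.
Checking each word:
  'cap' -> no
  'red' -> no
  'bed' -> no
  'map' -> no
  'tap' -> no
Matches: []
Count: 0

0


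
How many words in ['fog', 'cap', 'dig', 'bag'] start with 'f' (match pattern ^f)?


Pattern ^f anchors to start of word. Check which words begin with 'f':
  'fog' -> MATCH (starts with 'f')
  'cap' -> no
  'dig' -> no
  'bag' -> no
Matching words: ['fog']
Count: 1

1


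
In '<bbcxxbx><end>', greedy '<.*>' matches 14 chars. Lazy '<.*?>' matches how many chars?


Greedy '<.*>' tries to match as MUCH as possible.
Lazy '<.*?>' tries to match as LITTLE as possible.

String: '<bbcxxbx><end>'
Greedy '<.*>' starts at first '<' and extends to the LAST '>': '<bbcxxbx><end>' (14 chars)
Lazy '<.*?>' starts at first '<' and stops at the FIRST '>': '<bbcxxbx>' (9 chars)

9


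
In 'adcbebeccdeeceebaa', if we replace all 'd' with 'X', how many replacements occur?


re.sub('d', 'X', text) replaces every occurrence of 'd' with 'X'.
Text: 'adcbebeccdeeceebaa'
Scanning for 'd':
  pos 1: 'd' -> replacement #1
  pos 9: 'd' -> replacement #2
Total replacements: 2

2
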